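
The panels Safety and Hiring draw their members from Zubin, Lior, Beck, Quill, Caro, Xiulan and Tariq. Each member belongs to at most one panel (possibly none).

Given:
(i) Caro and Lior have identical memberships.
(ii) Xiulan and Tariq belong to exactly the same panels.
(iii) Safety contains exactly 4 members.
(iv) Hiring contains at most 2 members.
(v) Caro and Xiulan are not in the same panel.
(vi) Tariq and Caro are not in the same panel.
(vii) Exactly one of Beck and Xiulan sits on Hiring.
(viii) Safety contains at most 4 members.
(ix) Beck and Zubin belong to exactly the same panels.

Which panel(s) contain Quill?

Quill: none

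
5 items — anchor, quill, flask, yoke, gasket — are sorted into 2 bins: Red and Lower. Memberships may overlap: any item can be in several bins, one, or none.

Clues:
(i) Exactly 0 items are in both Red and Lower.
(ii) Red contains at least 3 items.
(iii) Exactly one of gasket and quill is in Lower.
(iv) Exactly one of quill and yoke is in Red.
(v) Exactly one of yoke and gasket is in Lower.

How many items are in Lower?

1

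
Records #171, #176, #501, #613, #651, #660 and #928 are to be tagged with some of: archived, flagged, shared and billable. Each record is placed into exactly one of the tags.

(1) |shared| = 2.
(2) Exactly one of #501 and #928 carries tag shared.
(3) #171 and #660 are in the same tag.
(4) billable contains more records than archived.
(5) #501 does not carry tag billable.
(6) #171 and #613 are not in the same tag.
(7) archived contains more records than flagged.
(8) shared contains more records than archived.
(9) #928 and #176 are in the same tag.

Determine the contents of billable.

billable = {#171, #176, #660, #928}

From (5): #501 ∉ billable.
Suppose #171 ∉ billable: no assignment then satisfies all the clues, so #171 ∈ billable.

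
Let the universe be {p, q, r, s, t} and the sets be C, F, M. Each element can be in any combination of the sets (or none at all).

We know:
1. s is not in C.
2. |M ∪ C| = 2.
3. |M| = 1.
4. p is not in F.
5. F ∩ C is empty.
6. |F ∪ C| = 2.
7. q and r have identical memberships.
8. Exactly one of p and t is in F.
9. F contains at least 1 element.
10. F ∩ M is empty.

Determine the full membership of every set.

From (1): s ∉ C.
From (4): p ∉ F.
(8) (exactly one): t ∈ F.
(10) (disjoint): t ∉ M.
(5) (disjoint): t ∉ C.
Suppose p ∉ C: no assignment then satisfies all the clues, so p ∈ C.

C = {p}; F = {t}; M = {s}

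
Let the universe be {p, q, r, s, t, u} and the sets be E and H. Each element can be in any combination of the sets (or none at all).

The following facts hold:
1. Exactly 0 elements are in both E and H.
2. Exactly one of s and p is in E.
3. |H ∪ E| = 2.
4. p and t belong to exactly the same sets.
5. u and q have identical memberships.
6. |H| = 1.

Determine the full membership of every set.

E = {s}; H = {r}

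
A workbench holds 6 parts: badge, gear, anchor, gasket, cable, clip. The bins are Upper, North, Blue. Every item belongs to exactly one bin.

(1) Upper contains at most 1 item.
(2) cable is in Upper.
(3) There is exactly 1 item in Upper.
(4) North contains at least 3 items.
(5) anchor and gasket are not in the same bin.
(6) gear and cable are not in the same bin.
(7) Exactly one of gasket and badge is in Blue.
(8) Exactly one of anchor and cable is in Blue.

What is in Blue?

Blue = {anchor, badge}

From (2): cable ∈ Upper.
(1): Upper already has 1, so the rest are out.
(8) (exactly one): anchor ∈ Blue.
(5): gasket ∉ Blue.
(7) (exactly one): badge ∈ Blue.
Only one bin left: gasket ∈ North.
(4): only 3 candidates remain for North, so all are in.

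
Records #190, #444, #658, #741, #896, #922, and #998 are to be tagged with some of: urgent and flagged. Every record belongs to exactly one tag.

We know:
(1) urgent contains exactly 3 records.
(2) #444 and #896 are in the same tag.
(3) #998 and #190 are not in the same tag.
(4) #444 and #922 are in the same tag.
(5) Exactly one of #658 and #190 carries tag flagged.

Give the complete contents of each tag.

urgent = {#658, #741, #998}; flagged = {#190, #444, #896, #922}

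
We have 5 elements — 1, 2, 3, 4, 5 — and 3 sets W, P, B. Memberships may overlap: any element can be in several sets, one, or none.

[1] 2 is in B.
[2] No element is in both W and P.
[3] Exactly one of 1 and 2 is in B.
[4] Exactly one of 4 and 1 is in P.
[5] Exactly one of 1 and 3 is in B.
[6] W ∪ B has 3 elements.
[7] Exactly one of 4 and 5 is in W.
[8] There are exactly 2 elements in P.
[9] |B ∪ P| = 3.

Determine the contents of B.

B = {2, 3}

From (1): 2 ∈ B.
(3) (exactly one): 1 ∉ B.
(5) (exactly one): 3 ∈ B.
Suppose 4 ∈ B: no assignment then satisfies all the clues, so 4 ∉ B.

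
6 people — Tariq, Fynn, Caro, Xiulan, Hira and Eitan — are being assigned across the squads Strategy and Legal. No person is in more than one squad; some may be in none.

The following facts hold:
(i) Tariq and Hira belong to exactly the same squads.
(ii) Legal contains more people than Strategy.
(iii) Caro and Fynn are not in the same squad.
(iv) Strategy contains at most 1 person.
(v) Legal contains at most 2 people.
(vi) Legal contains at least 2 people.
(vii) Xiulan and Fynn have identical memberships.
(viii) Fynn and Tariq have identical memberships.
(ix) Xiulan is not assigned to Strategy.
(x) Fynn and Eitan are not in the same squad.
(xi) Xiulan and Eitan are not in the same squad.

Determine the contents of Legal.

From (ix): Xiulan ∉ Strategy.
(vii): Fynn matches Xiulan: Fynn ∉ Strategy.
(viii): Tariq matches Fynn: Tariq ∉ Strategy.
(i): Hira matches Tariq: Hira ∉ Strategy.
Suppose Tariq ∈ Legal: no assignment then satisfies all the clues, so Tariq ∉ Legal.

Legal = {Caro, Eitan}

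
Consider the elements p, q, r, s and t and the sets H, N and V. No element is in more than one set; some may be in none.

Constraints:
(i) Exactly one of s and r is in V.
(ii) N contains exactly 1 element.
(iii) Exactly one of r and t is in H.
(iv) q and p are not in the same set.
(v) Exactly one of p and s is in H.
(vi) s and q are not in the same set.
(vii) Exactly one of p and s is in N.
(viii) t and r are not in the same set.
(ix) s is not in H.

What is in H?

H = {p, t}

From (ix): s ∉ H.
(v) (exactly one): p ∈ H.
(vii) (exactly one): s ∈ N.
(i) (exactly one): r ∈ V.
(ii): N already has 1, so the rest are out.
(iii) (exactly one): t ∈ H.
(iv): q ∉ H.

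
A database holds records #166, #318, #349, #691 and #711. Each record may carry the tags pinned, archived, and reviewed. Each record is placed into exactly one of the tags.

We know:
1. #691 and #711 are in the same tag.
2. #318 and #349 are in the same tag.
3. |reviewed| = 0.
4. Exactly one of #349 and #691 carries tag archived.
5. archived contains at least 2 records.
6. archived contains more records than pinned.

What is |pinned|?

2

(3): reviewed already has 0, so the rest are out.
Suppose #166 ∈ pinned: no assignment then satisfies all the clues, so #166 ∉ pinned.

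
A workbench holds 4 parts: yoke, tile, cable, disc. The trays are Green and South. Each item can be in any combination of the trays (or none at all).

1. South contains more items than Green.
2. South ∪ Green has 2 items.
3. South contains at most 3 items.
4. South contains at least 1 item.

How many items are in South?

2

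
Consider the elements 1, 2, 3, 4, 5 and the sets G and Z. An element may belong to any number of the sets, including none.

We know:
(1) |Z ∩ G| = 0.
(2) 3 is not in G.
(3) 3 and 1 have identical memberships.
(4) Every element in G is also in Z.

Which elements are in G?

G = {}

From (2): 3 ∉ G.
(3): 1 matches 3: 1 ∉ G.
Suppose 2 ∈ G: no assignment then satisfies all the clues, so 2 ∉ G.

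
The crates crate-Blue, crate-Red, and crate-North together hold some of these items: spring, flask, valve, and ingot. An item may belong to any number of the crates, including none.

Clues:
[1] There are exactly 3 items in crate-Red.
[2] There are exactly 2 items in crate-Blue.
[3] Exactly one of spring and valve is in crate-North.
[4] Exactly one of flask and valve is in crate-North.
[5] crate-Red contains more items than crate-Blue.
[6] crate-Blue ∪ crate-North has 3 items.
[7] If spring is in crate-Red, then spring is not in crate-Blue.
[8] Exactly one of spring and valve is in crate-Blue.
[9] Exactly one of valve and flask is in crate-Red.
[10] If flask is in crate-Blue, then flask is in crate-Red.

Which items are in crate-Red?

crate-Red = {flask, ingot, spring}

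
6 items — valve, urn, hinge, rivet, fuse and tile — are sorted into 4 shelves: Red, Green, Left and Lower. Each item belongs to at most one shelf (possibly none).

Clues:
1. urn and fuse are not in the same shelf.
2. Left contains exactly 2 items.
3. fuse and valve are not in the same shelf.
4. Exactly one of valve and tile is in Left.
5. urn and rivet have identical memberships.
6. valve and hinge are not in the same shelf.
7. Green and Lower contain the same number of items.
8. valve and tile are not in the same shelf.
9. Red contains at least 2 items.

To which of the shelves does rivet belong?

rivet: Red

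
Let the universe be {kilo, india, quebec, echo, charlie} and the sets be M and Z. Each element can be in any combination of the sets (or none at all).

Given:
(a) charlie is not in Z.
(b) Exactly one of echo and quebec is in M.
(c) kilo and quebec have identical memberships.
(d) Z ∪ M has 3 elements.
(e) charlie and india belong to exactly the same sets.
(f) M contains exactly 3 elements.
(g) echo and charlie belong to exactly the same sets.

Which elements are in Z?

Z = {}

From (a): charlie ∉ Z.
(e): india matches charlie: india ∉ Z.
(g): echo matches charlie: echo ∉ Z.
Suppose kilo ∈ Z: no assignment then satisfies all the clues, so kilo ∉ Z.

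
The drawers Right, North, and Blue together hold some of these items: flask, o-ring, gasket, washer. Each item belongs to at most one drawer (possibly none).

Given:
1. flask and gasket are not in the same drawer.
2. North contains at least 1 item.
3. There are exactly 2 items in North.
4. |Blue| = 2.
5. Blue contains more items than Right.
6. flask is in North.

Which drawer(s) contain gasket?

From (6): flask ∈ North.
(1): gasket ∉ North.
Suppose gasket ∈ Right: no assignment then satisfies all the clues, so gasket ∉ Right.

gasket: Blue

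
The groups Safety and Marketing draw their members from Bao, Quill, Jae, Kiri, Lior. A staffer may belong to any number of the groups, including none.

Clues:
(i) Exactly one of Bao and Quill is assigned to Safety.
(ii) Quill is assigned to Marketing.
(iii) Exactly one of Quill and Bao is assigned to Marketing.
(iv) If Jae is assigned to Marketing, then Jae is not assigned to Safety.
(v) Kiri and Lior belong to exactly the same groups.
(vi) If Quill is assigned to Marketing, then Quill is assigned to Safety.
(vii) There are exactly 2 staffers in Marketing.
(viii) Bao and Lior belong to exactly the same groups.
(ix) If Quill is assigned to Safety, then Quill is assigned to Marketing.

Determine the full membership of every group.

Safety = {Quill}; Marketing = {Jae, Quill}

From (ii): Quill ∈ Marketing.
(iii) (exactly one): Bao ∉ Marketing.
(vi): Quill ∈ Safety.
(viii): Lior matches Bao: Lior ∉ Marketing.
(i) (exactly one): Bao ∉ Safety.
(v): Kiri matches Lior: Kiri ∉ Marketing.
(vii): only 2 candidates remain for Marketing, so all are in.
(viii): Lior matches Bao: Lior ∉ Safety.
(iv): Jae ∉ Safety.
(v): Kiri matches Lior: Kiri ∉ Safety.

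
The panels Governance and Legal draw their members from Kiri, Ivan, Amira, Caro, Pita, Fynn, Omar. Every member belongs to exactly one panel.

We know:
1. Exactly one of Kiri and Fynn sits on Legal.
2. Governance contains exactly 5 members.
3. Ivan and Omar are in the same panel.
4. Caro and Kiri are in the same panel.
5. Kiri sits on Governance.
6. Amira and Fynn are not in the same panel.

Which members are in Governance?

Governance = {Amira, Caro, Ivan, Kiri, Omar}

From (5): Kiri ∈ Governance.
(1) (exactly one): Fynn ∈ Legal.
(4): Caro matches Kiri: Caro ∈ Governance.
(6): Amira ∉ Legal.
Only one panel left: Amira ∈ Governance.
Suppose Ivan ∉ Governance: no assignment then satisfies all the clues, so Ivan ∈ Governance.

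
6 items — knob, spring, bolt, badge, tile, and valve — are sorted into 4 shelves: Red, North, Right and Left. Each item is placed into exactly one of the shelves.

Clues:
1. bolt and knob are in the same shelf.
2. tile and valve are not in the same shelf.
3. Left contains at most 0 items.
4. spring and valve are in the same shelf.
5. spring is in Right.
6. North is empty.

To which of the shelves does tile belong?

tile: Red

From (5): spring ∈ Right.
(3): Left already has 0, so the rest are out.
(4): valve matches spring: valve ∉ Red.
(4): valve matches spring: valve ∉ North.
(4): valve matches spring: valve ∈ Right.
(6): North already has 0, so the rest are out.
(2): tile ∉ Right.
Only one shelf left: tile ∈ Red.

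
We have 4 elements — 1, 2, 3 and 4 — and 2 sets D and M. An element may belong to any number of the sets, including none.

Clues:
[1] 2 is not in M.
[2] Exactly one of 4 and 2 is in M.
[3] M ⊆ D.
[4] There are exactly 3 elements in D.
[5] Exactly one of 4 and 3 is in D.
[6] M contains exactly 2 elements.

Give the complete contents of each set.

D = {1, 2, 4}; M = {1, 4}

From (1): 2 ∉ M.
(2) (exactly one): 4 ∈ M.
(3) with 4 ∈ M: 4 ∈ D.
(5) (exactly one): 3 ∉ D.
(3) contrapositive: 3 ∉ M.
(4): only 3 candidates remain for D, so all are in.
(6): only 2 candidates remain for M, so all are in.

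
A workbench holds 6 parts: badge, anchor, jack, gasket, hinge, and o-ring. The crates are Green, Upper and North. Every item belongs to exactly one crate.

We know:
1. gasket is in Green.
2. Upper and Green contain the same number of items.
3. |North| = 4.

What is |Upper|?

1

From (1): gasket ∈ Green.
Suppose badge ∈ Green: no assignment then satisfies all the clues, so badge ∉ Green.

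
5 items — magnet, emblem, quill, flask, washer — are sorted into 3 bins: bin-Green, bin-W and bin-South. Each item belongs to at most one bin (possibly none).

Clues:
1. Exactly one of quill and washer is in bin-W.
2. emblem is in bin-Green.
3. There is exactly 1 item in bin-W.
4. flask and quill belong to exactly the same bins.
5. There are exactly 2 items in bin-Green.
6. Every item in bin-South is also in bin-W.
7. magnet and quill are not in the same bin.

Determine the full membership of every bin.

bin-Green = {emblem, magnet}; bin-W = {washer}; bin-South = {}

From (2): emblem ∈ bin-Green.
Suppose magnet ∉ bin-Green: no assignment then satisfies all the clues, so magnet ∈ bin-Green.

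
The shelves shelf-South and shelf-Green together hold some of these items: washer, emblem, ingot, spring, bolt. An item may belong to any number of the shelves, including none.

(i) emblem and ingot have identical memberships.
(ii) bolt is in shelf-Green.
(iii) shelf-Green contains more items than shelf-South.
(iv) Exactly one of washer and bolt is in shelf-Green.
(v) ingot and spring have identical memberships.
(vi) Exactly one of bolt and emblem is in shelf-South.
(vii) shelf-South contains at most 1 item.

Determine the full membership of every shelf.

shelf-South = {bolt}; shelf-Green = {bolt, emblem, ingot, spring}

From (ii): bolt ∈ shelf-Green.
(iv) (exactly one): washer ∉ shelf-Green.
Suppose washer ∈ shelf-South: no assignment then satisfies all the clues, so washer ∉ shelf-South.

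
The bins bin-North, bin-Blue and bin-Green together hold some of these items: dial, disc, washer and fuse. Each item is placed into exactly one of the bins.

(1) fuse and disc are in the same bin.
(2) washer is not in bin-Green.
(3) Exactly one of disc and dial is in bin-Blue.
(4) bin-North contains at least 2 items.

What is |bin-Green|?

0

From (2): washer ∉ bin-Green.
Suppose dial ∈ bin-Green: no assignment then satisfies all the clues, so dial ∉ bin-Green.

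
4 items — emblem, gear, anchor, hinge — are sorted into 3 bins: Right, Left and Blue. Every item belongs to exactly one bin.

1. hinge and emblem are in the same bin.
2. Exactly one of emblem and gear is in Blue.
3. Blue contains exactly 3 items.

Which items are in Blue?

Blue = {anchor, emblem, hinge}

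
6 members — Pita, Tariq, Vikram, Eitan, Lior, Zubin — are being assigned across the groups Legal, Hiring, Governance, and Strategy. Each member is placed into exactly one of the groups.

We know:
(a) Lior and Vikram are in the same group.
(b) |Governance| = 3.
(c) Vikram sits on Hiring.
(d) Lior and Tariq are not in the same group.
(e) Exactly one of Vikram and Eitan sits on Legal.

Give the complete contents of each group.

Legal = {Eitan}; Hiring = {Lior, Vikram}; Governance = {Pita, Tariq, Zubin}; Strategy = {}

From (c): Vikram ∈ Hiring.
(a): Lior matches Vikram: Lior ∉ Legal.
(a): Lior matches Vikram: Lior ∈ Hiring.
(d): Tariq ∉ Hiring.
(e) (exactly one): Eitan ∈ Legal.
(b): only 3 candidates remain for Governance, so all are in.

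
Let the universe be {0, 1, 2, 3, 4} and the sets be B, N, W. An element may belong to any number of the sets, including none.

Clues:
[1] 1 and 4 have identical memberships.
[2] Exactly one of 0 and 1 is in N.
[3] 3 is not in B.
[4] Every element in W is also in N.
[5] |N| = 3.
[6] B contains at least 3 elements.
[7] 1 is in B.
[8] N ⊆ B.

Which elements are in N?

From (3): 3 ∉ B.
From (7): 1 ∈ B.
(1): 4 matches 1: 4 ∈ B.
(8) contrapositive: 3 ∉ N.
(4) contrapositive: 3 ∉ W.
Suppose 0 ∈ N: no assignment then satisfies all the clues, so 0 ∉ N.

N = {1, 2, 4}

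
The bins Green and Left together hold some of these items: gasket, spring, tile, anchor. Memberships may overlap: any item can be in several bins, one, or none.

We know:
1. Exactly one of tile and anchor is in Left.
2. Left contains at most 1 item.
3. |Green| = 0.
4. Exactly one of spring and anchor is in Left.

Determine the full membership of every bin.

Green = {}; Left = {anchor}

(3): Green already has 0, so the rest are out.
Suppose gasket ∈ Left: no assignment then satisfies all the clues, so gasket ∉ Left.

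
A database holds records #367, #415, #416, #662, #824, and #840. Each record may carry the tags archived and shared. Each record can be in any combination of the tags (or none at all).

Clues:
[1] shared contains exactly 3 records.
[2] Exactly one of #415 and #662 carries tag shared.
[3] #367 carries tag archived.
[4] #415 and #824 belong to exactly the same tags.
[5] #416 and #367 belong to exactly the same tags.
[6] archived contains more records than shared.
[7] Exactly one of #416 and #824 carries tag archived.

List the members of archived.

archived = {#367, #416, #662, #840}

From (3): #367 ∈ archived.
(5): #416 matches #367: #416 ∈ archived.
(7) (exactly one): #824 ∉ archived.
(4): #415 matches #824: #415 ∉ archived.
Suppose #662 ∉ archived: no assignment then satisfies all the clues, so #662 ∈ archived.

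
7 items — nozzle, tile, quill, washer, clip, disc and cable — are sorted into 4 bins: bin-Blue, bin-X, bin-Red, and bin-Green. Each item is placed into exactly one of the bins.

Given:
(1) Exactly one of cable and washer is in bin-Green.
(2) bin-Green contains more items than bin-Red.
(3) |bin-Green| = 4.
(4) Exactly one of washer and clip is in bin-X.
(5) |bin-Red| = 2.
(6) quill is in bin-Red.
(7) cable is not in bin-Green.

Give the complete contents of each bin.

bin-Blue = {}; bin-X = {clip}; bin-Red = {cable, quill}; bin-Green = {disc, nozzle, tile, washer}

From (6): quill ∈ bin-Red.
From (7): cable ∉ bin-Green.
(1) (exactly one): washer ∈ bin-Green.
(4) (exactly one): clip ∈ bin-X.
(3): only 4 candidates remain for bin-Green, so all are in.
(5): only 2 candidates remain for bin-Red, so all are in.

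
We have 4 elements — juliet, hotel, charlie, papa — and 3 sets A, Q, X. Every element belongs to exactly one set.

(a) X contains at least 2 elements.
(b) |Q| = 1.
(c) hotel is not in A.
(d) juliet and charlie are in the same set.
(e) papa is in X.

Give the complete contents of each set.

From (c): hotel ∉ A.
From (e): papa ∈ X.
Suppose juliet ∈ A: no assignment then satisfies all the clues, so juliet ∉ A.

A = {}; Q = {hotel}; X = {charlie, juliet, papa}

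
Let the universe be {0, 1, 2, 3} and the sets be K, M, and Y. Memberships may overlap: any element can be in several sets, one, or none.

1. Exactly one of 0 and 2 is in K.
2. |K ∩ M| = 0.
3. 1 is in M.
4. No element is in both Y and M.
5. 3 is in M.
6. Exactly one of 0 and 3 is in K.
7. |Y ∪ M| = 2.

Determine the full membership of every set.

From (3): 1 ∈ M.
From (5): 3 ∈ M.
(4) (disjoint): 1 ∉ Y.
(4) (disjoint): 3 ∉ Y.
Suppose 0 ∉ K: no assignment then satisfies all the clues, so 0 ∈ K.

K = {0}; M = {1, 3}; Y = {}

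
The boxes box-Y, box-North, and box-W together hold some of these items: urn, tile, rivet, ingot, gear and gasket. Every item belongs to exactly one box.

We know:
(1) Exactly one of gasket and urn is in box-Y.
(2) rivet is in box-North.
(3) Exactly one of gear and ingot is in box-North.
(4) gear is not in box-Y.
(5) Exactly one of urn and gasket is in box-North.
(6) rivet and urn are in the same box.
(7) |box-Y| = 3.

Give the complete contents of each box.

From (2): rivet ∈ box-North.
From (4): gear ∉ box-Y.
(6): urn matches rivet: urn ∉ box-Y.
(6): urn matches rivet: urn ∈ box-North.
(7): only 3 candidates remain for box-Y, so all are in.
(3) (exactly one): gear ∈ box-North.

box-Y = {gasket, ingot, tile}; box-North = {gear, rivet, urn}; box-W = {}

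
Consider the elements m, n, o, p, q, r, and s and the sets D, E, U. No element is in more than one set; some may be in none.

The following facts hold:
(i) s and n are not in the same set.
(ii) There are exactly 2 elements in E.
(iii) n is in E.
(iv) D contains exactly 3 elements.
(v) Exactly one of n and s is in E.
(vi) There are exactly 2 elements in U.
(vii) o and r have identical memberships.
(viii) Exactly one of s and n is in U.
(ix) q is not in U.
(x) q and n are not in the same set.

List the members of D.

D = {o, q, r}

From (iii): n ∈ E.
From (ix): q ∉ U.
(i): s ∉ E.
(viii) (exactly one): s ∈ U.
(x): q ∉ E.
Suppose m ∈ D: no assignment then satisfies all the clues, so m ∉ D.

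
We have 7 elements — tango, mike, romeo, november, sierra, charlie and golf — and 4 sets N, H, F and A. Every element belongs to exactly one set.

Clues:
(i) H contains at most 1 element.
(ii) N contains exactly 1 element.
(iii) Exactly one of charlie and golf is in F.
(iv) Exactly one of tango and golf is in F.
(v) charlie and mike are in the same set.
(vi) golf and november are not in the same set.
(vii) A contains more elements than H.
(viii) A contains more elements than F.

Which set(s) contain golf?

golf: F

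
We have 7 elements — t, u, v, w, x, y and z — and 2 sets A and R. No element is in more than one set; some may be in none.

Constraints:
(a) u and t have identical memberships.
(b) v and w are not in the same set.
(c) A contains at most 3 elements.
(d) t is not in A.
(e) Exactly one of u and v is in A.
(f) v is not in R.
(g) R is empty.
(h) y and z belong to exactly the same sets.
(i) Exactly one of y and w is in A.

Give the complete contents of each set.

From (d): t ∉ A.
From (f): v ∉ R.
(a): u matches t: u ∉ A.
(e) (exactly one): v ∈ A.
(g): R already has 0, so the rest are out.
(b): w ∉ A.
(i) (exactly one): y ∈ A.
(h): z matches y: z ∈ A.
(c): A already has 3, so the rest are out.

A = {v, y, z}; R = {}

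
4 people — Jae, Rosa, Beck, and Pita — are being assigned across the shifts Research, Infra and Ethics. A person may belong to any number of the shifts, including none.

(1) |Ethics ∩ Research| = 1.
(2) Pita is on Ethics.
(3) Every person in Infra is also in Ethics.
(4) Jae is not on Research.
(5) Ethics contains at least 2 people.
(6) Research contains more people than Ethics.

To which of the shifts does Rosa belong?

From (2): Pita ∈ Ethics.
From (4): Jae ∉ Research.
Suppose Rosa ∉ Research: no assignment then satisfies all the clues, so Rosa ∈ Research.

Rosa: Research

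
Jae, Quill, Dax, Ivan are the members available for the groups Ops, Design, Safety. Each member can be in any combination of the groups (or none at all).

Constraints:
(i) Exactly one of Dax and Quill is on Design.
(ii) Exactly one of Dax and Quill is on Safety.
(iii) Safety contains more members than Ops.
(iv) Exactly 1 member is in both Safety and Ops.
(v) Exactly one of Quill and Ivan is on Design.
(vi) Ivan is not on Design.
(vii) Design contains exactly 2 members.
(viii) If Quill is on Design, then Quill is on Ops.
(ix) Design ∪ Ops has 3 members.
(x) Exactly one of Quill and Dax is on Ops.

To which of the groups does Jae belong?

Jae: Design, Safety

From (vi): Ivan ∉ Design.
(v) (exactly one): Quill ∈ Design.
(viii): Quill ∈ Ops.
(x) (exactly one): Dax ∉ Ops.
(i) (exactly one): Dax ∉ Design.
(vii): only 2 candidates remain for Design, so all are in.
Suppose Jae ∈ Ops: no assignment then satisfies all the clues, so Jae ∉ Ops.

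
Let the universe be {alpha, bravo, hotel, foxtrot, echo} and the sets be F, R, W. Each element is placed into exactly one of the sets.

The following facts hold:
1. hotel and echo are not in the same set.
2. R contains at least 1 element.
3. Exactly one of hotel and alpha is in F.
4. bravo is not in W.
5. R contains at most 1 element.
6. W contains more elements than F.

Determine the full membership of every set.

From (4): bravo ∉ W.
Suppose alpha ∈ F: no assignment then satisfies all the clues, so alpha ∉ F.

F = {hotel}; R = {bravo}; W = {alpha, echo, foxtrot}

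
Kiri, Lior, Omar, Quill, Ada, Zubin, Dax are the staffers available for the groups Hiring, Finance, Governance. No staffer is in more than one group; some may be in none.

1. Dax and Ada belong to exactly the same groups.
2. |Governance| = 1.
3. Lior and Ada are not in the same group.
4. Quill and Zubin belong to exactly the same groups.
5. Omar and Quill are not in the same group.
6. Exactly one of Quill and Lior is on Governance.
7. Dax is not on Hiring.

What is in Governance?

Governance = {Lior}

From (7): Dax ∉ Hiring.
(1): Ada matches Dax: Ada ∉ Hiring.
Suppose Kiri ∈ Governance: no assignment then satisfies all the clues, so Kiri ∉ Governance.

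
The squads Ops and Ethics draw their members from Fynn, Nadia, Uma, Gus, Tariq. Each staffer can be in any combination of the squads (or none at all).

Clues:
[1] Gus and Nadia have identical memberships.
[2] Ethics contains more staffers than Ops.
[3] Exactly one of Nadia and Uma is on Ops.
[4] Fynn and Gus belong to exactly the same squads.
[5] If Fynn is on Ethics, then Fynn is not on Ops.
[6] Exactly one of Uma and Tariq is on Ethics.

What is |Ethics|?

4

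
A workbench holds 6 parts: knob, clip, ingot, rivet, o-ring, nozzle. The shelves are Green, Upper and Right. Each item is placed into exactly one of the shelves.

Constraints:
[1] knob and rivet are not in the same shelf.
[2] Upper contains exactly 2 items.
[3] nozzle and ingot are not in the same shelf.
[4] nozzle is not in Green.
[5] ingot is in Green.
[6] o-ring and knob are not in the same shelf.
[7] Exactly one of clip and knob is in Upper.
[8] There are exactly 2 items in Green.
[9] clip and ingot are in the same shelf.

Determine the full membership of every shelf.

Green = {clip, ingot}; Upper = {knob, nozzle}; Right = {o-ring, rivet}

From (4): nozzle ∉ Green.
From (5): ingot ∈ Green.
(9): clip matches ingot: clip ∈ Green.
(7) (exactly one): knob ∈ Upper.
(8): Green already has 2, so the rest are out.
(1): rivet ∉ Upper.
(6): o-ring ∉ Upper.
Only one shelf left: rivet ∈ Right.
Only one shelf left: o-ring ∈ Right.
(2): only 2 candidates remain for Upper, so all are in.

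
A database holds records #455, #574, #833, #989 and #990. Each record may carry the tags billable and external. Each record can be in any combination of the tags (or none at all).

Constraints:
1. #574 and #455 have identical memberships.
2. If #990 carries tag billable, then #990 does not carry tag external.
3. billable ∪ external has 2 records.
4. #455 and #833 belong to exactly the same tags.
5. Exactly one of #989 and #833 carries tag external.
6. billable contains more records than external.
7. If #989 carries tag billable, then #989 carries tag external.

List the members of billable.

billable = {#989, #990}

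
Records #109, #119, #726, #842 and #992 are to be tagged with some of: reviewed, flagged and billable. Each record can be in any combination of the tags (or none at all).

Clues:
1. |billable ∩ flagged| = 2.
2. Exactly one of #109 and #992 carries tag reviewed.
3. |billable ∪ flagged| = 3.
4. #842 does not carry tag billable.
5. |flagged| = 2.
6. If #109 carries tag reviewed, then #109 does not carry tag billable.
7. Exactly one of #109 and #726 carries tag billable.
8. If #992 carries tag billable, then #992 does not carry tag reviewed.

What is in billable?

billable = {#119, #726, #992}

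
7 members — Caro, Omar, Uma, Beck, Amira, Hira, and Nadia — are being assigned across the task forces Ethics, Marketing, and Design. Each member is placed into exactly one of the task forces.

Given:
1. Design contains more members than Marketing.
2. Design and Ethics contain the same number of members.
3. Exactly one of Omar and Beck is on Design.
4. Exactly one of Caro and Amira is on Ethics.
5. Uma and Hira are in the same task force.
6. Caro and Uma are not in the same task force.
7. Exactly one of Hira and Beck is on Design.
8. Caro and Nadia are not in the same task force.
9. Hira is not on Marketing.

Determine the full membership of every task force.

Ethics = {Amira, Beck, Nadia}; Marketing = {Caro}; Design = {Hira, Omar, Uma}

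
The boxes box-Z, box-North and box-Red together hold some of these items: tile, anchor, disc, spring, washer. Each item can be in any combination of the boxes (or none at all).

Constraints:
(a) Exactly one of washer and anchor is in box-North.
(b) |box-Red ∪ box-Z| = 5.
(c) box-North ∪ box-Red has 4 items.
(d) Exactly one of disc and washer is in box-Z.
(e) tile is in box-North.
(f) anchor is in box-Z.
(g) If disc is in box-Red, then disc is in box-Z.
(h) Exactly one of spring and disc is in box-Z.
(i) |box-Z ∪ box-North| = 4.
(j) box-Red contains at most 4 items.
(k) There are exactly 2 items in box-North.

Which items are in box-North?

From (e): tile ∈ box-North.
From (f): anchor ∈ box-Z.
Suppose anchor ∈ box-North: no assignment then satisfies all the clues, so anchor ∉ box-North.

box-North = {tile, washer}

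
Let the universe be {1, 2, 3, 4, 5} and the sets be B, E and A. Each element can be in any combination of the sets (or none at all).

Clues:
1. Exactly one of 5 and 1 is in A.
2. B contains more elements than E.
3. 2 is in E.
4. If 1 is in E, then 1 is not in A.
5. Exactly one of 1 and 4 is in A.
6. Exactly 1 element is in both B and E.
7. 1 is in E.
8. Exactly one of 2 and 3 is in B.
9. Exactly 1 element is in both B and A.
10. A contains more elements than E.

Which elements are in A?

A = {2, 4, 5}

From (3): 2 ∈ E.
From (7): 1 ∈ E.
(4): 1 ∉ A.
(5) (exactly one): 4 ∈ A.
(1) (exactly one): 5 ∈ A.
Suppose 2 ∉ A: no assignment then satisfies all the clues, so 2 ∈ A.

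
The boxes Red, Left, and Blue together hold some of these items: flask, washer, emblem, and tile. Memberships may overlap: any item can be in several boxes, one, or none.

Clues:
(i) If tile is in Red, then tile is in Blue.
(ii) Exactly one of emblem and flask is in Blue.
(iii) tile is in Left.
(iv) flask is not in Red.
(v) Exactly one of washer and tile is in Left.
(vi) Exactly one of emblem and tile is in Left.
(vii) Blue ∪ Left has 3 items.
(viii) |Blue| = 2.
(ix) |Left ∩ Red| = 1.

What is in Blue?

Blue = {emblem, tile}

From (iii): tile ∈ Left.
From (iv): flask ∉ Red.
(v) (exactly one): washer ∉ Left.
(vi) (exactly one): emblem ∉ Left.
Suppose flask ∈ Blue: no assignment then satisfies all the clues, so flask ∉ Blue.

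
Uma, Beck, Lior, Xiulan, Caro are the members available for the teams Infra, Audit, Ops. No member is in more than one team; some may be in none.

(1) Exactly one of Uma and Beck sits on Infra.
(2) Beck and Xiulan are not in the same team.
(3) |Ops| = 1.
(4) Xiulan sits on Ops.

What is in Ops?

From (4): Xiulan ∈ Ops.
(2): Beck ∉ Ops.
(3): Ops already has 1, so the rest are out.

Ops = {Xiulan}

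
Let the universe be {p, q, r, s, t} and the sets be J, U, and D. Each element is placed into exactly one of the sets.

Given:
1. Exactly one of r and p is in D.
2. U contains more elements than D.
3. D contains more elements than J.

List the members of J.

J = {}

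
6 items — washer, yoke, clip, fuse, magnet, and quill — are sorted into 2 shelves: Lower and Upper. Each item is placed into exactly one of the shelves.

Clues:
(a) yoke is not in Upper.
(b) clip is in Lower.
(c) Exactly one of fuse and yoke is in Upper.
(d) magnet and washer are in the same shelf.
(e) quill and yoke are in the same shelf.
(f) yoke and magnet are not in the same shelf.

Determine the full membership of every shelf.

Lower = {clip, quill, yoke}; Upper = {fuse, magnet, washer}

From (a): yoke ∉ Upper.
From (b): clip ∈ Lower.
(c) (exactly one): fuse ∈ Upper.
(e): quill matches yoke: quill ∉ Upper.
Only one shelf left: yoke ∈ Lower.
Only one shelf left: quill ∈ Lower.
(f): magnet ∉ Lower.
Only one shelf left: magnet ∈ Upper.
(d): washer matches magnet: washer ∉ Lower.
(d): washer matches magnet: washer ∈ Upper.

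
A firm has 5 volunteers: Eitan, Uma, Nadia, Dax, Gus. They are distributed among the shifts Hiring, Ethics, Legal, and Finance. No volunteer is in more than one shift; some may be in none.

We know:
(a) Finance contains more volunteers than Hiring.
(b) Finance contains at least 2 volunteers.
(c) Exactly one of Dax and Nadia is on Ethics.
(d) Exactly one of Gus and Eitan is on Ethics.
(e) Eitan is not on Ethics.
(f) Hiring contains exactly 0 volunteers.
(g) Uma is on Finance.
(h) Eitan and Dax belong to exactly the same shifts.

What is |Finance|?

3

From (e): Eitan ∉ Ethics.
From (g): Uma ∈ Finance.
(d) (exactly one): Gus ∈ Ethics.
(f): Hiring already has 0, so the rest are out.
(h): Dax matches Eitan: Dax ∉ Ethics.
(c) (exactly one): Nadia ∈ Ethics.
Suppose Eitan ∈ Legal: no assignment then satisfies all the clues, so Eitan ∉ Legal.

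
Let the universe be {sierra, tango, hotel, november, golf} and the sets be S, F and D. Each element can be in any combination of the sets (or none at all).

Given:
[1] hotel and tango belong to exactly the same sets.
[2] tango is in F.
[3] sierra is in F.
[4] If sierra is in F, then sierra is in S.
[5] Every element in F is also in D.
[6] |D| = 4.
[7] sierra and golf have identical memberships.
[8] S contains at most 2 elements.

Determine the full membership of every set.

S = {golf, sierra}; F = {golf, hotel, sierra, tango}; D = {golf, hotel, sierra, tango}

From (2): tango ∈ F.
From (3): sierra ∈ F.
(1): hotel matches tango: hotel ∈ F.
(4): sierra ∈ S.
(5) with sierra ∈ F: sierra ∈ D.
(5) with tango ∈ F: tango ∈ D.
(5) with hotel ∈ F: hotel ∈ D.
(7): golf matches sierra: golf ∈ S.
(7): golf matches sierra: golf ∈ F.
(7): golf matches sierra: golf ∈ D.
(8): S already has 2, so the rest are out.
(5) contrapositive: november ∉ F.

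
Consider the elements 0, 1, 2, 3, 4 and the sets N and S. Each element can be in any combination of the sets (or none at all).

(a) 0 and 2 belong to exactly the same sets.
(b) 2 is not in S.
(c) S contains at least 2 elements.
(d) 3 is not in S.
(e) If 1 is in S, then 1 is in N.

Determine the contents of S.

S = {1, 4}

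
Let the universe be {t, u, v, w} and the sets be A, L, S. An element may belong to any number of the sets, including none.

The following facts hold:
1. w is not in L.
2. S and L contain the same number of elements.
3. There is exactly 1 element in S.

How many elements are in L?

1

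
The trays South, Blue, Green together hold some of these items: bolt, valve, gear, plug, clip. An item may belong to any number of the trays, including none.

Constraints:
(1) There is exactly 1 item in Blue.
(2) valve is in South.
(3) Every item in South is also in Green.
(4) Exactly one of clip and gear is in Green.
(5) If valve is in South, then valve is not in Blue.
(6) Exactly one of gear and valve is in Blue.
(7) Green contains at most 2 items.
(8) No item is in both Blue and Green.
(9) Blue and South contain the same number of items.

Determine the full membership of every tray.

South = {valve}; Blue = {gear}; Green = {clip, valve}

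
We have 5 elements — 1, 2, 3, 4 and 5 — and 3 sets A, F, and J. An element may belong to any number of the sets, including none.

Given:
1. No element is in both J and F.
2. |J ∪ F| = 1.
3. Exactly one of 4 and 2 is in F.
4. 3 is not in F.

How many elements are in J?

0

From (4): 3 ∉ F.
Suppose 1 ∈ F: no assignment then satisfies all the clues, so 1 ∉ F.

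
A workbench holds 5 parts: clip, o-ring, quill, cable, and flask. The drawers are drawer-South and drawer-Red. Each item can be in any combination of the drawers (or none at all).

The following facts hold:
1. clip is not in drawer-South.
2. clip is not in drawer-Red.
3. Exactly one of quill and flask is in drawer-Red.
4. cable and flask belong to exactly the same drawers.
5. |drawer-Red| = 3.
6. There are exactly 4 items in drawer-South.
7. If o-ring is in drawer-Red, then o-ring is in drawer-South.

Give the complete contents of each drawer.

drawer-South = {cable, flask, o-ring, quill}; drawer-Red = {cable, flask, o-ring}

From (1): clip ∉ drawer-South.
From (2): clip ∉ drawer-Red.
(6): only 4 candidates remain for drawer-South, so all are in.
Suppose o-ring ∉ drawer-Red: no assignment then satisfies all the clues, so o-ring ∈ drawer-Red.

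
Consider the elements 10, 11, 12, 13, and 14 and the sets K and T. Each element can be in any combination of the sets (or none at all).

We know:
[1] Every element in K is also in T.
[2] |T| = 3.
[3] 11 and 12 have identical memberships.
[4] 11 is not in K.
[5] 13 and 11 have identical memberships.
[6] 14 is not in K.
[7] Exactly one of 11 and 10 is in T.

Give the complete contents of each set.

K = {}; T = {11, 12, 13}

From (4): 11 ∉ K.
From (6): 14 ∉ K.
(3): 12 matches 11: 12 ∉ K.
(5): 13 matches 11: 13 ∉ K.
Suppose 10 ∈ K: no assignment then satisfies all the clues, so 10 ∉ K.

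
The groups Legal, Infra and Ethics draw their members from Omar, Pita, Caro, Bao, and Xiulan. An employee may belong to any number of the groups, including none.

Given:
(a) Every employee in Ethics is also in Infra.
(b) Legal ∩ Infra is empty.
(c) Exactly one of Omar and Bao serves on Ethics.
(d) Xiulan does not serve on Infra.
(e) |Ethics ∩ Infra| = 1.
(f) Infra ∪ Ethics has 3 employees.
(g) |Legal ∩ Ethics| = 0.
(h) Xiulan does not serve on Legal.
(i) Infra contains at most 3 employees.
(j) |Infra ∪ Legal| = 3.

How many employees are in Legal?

0

From (d): Xiulan ∉ Infra.
From (h): Xiulan ∉ Legal.
(a) contrapositive: Xiulan ∉ Ethics.
Suppose Omar ∈ Legal: no assignment then satisfies all the clues, so Omar ∉ Legal.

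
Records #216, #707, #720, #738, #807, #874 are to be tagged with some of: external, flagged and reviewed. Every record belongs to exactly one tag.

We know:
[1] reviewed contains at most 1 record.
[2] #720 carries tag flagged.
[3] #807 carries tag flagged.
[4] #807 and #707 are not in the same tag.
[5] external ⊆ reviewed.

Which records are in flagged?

From (2): #720 ∈ flagged.
From (3): #807 ∈ flagged.
(4): #707 ∉ flagged.
Suppose #216 ∉ flagged: no assignment then satisfies all the clues, so #216 ∈ flagged.

flagged = {#216, #720, #738, #807, #874}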